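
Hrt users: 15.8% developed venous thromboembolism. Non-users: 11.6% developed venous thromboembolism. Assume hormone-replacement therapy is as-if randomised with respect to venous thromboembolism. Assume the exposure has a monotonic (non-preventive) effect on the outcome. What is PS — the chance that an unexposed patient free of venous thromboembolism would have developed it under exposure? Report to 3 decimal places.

p₁ = 0.158, p₀ = 0.116.
Under exogeneity and monotonicity, PS = (p₁ − p₀) / (1 − p₀).
PS = (0.158 − 0.116) / (1 − 0.116) = 0.042 / 0.884 ≈ 0.0475

PS ≈ 0.048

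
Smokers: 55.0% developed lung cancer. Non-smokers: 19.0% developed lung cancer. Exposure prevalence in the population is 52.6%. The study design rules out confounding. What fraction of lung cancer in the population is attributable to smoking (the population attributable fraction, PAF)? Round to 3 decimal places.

p₁ = 0.55, p₀ = 0.19.
Overall risk P(Y=1) = π·p₁ + (1−π)·p₀ = 0.526×0.55 + 0.474×0.19 = 0.37936.
Under exogeneity, PAF = [P(Y=1) − p₀] / P(Y=1).
PAF = (0.37936 − 0.19) / 0.37936 ≈ 0.4992

PAF ≈ 0.499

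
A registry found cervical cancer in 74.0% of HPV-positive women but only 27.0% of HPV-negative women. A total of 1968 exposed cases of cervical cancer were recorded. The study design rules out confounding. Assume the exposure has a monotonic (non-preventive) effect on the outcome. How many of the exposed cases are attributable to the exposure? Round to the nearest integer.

about 1250 cases

p₁ = 0.74, p₀ = 0.27.
PN = (p₁ − p₀)/p₁ = (0.74 − 0.27) / 0.74 ≈ 0.63514.
Attributable cases ≈ PN × (exposed cases) = 0.63514 × 1968 ≈ 1249.95.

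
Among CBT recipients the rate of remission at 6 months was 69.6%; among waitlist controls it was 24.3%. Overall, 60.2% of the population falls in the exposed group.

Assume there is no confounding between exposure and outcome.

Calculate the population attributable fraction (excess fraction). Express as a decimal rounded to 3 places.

PAF ≈ 0.529

p₁ = 0.696, p₀ = 0.243.
Overall risk P(Y=1) = π·p₁ + (1−π)·p₀ = 0.602×0.696 + 0.398×0.243 = 0.51571.
Under exogeneity, PAF = [P(Y=1) − p₀] / P(Y=1).
PAF = (0.51571 − 0.243) / 0.51571 ≈ 0.5288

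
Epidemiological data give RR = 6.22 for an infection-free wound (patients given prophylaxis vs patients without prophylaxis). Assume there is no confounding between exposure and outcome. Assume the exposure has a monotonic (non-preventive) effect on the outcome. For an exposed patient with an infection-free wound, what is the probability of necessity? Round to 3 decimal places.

Under exogeneity and monotonicity, PN = (RR − 1) / RR = 1 − 1/RR.
PN = (6.22 − 1) / 6.22 = 5.22 / 6.22 ≈ 0.8392

PN ≈ 0.839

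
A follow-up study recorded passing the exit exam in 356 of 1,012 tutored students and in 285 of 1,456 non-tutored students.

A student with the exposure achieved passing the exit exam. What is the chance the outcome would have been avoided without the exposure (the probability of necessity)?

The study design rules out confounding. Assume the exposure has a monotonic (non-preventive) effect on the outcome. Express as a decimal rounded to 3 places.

p₁ = P(outcome | exposed) = 356/1012 = 0.35178
p₀ = P(outcome | unexposed) = 285/1456 = 0.19574
Under exogeneity and monotonicity, PN = (p₁ − p₀) / p₁.
PN = (0.35178 − 0.19574) / 0.35178 = 0.15604 / 0.35178 ≈ 0.4436

PN ≈ 0.444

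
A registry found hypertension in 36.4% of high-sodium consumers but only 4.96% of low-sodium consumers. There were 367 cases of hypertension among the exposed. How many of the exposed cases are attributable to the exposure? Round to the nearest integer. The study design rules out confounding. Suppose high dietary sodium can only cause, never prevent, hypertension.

p₁ = 0.364, p₀ = 0.0496.
PN = (p₁ − p₀)/p₁ = (0.364 − 0.0496) / 0.364 ≈ 0.86374.
Attributable cases ≈ PN × (exposed cases) = 0.86374 × 367 ≈ 316.99.

about 317 cases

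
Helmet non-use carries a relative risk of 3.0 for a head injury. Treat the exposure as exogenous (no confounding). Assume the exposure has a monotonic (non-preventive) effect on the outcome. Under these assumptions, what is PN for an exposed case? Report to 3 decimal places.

PN ≈ 0.667

Under exogeneity and monotonicity, PN = (RR − 1) / RR = 1 − 1/RR.
PN = (3.0 − 1) / 3.0 = 2 / 3.0 ≈ 0.6667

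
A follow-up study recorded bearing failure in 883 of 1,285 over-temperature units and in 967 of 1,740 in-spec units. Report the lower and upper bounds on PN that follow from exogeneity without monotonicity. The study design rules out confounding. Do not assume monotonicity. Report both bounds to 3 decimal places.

0.191 ≤ PN ≤ 0.647

p₁ = P(outcome | exposed) = 883/1285 = 0.68716
p₀ = P(outcome | unexposed) = 967/1740 = 0.55575
Under exogeneity alone the bounds on PN are max{0,(p₁−p₀)/p₁} ≤ PN ≤ min{1,(1−p₀)/p₁}.
  lower = (p₁ − p₀)/p₁ = 0.13141 / 0.68716 ≈ 0.1912
  upper = min{1, (1 − p₀)/p₁} = 0.44425 / 0.68716 ≈ 0.6465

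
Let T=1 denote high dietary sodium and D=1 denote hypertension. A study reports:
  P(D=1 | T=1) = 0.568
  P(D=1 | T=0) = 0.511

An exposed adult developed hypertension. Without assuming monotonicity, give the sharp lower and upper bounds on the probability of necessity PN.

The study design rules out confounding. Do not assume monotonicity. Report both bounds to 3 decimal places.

Let p₁ = 0.568, p₀ = 0.511.
Under exogeneity alone the bounds on PN are max{0,(p₁−p₀)/p₁} ≤ PN ≤ min{1,(1−p₀)/p₁}.
  lower = (p₁ − p₀)/p₁ = 0.057 / 0.568 ≈ 0.1004
  upper = min{1, (1 − p₀)/p₁} = 0.489 / 0.568 ≈ 0.8609

0.100 ≤ PN ≤ 0.861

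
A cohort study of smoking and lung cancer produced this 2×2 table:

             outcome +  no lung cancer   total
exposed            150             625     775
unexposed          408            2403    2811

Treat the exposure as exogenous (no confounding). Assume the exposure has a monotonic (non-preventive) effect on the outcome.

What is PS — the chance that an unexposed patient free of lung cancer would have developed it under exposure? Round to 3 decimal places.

p₁ = P(outcome | exposed) = 150/775 = 0.19355
p₀ = P(outcome | unexposed) = 408/2811 = 0.14514
Under exogeneity and monotonicity, PS = (p₁ − p₀) / (1 − p₀).
PS = (0.19355 − 0.14514) / (1 − 0.14514) = 0.048404 / 0.85486 ≈ 0.0566

PS ≈ 0.057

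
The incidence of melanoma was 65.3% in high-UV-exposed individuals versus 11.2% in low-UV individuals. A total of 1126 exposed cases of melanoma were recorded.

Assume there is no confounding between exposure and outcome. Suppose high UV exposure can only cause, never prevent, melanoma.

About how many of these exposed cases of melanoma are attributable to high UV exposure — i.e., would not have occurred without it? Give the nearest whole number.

about 933 cases

p₁ = 0.653, p₀ = 0.112.
PN = (p₁ − p₀)/p₁ = (0.653 − 0.112) / 0.653 ≈ 0.82848.
Attributable cases ≈ PN × (exposed cases) = 0.82848 × 1126 ≈ 932.87.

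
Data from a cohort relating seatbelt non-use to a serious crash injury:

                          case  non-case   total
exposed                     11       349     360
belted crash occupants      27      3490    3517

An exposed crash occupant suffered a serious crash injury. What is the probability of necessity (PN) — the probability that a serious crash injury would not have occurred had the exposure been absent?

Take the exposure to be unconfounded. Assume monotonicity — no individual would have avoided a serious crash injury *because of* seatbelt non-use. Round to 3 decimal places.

PN ≈ 0.749

p₁ = P(outcome | exposed) = 11/360 = 0.030556
p₀ = P(outcome | unexposed) = 27/3517 = 0.007677
Under exogeneity and monotonicity, PN = (p₁ − p₀) / p₁.
PN = (0.030556 − 0.007677) / 0.030556 = 0.022879 / 0.030556 ≈ 0.7488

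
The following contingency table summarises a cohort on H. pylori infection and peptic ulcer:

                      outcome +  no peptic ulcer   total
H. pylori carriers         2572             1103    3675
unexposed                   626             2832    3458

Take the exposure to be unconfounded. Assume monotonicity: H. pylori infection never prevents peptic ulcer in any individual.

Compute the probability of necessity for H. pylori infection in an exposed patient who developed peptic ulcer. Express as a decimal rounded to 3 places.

PN ≈ 0.741

p₁ = P(outcome | exposed) = 2572/3675 = 0.69986
p₀ = P(outcome | unexposed) = 626/3458 = 0.18103
Under exogeneity and monotonicity, PN = (p₁ − p₀) / p₁.
PN = (0.69986 − 0.18103) / 0.69986 = 0.51883 / 0.69986 ≈ 0.7413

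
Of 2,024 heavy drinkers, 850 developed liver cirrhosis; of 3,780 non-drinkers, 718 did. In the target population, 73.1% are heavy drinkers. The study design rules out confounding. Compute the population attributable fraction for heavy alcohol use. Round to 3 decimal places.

PAF ≈ 0.470

p₁ = P(outcome | exposed) = 850/2024 = 0.41996
p₀ = P(outcome | unexposed) = 718/3780 = 0.18995
Overall risk P(Y=1) = π·p₁ + (1−π)·p₀ = 0.731×0.41996 + 0.269×0.18995 = 0.35809.
Under exogeneity, PAF = [P(Y=1) − p₀] / P(Y=1).
PAF = (0.35809 − 0.18995) / 0.35809 ≈ 0.4696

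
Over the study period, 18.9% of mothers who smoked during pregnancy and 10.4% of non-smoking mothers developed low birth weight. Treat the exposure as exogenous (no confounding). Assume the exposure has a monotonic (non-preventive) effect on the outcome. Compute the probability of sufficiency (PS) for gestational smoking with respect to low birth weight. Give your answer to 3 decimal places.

PS ≈ 0.095

p₁ = 0.189, p₀ = 0.104.
Under exogeneity and monotonicity, PS = (p₁ − p₀) / (1 − p₀).
PS = (0.189 − 0.104) / (1 − 0.104) = 0.085 / 0.896 ≈ 0.0949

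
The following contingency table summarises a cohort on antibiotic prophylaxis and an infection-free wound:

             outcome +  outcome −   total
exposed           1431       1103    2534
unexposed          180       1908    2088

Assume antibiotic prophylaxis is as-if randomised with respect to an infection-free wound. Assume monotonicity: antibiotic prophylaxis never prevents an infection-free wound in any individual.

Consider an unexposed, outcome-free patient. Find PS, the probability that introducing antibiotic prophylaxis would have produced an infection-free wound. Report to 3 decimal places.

p₁ = P(outcome | exposed) = 1431/2534 = 0.56472
p₀ = P(outcome | unexposed) = 180/2088 = 0.086207
Under exogeneity and monotonicity, PS = (p₁ − p₀)/(1 − p₀).
PS = (0.56472 − 0.086207) / 0.91379 ≈ 0.5237

PS ≈ 0.524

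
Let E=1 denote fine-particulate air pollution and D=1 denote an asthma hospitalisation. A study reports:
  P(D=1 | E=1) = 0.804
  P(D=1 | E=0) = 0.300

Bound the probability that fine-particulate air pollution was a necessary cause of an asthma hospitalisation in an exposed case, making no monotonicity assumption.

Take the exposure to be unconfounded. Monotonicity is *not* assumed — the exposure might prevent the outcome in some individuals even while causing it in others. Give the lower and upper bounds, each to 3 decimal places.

Let p₁ = 0.804, p₀ = 0.3.
Under exogeneity alone the bounds on PN are max{0,(p₁−p₀)/p₁} ≤ PN ≤ min{1,(1−p₀)/p₁}.
  lower = (p₁ − p₀)/p₁ = 0.504 / 0.804 ≈ 0.6269
  upper = min{1, (1 − p₀)/p₁} = 0.7 / 0.804 ≈ 0.8706

0.627 ≤ PN ≤ 0.871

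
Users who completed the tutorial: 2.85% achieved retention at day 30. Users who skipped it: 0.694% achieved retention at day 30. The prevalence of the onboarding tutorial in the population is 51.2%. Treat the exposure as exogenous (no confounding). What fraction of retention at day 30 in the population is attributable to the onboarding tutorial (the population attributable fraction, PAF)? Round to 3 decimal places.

p₁ = 0.0285, p₀ = 0.00694.
Overall risk P(Y=1) = π·p₁ + (1−π)·p₀ = 0.512×0.0285 + 0.488×0.00694 = 0.017979.
Under exogeneity, PAF = [P(Y=1) − p₀] / P(Y=1).
PAF = (0.017979 − 0.00694) / 0.017979 ≈ 0.6140

PAF ≈ 0.614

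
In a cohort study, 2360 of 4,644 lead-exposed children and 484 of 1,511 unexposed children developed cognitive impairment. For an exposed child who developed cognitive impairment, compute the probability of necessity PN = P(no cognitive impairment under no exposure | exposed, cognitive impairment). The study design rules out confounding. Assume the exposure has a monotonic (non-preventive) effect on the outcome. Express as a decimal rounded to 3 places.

p₁ = P(outcome | exposed) = 2360/4644 = 0.50818
p₀ = P(outcome | unexposed) = 484/1511 = 0.32032
Under exogeneity and monotonicity, PN = (p₁ − p₀) / p₁.
PN = (0.50818 − 0.32032) / 0.50818 = 0.18786 / 0.50818 ≈ 0.3697

PN ≈ 0.370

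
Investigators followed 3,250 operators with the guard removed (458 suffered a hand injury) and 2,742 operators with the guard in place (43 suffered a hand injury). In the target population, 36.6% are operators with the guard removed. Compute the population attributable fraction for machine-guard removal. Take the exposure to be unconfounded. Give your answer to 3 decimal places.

PAF ≈ 0.745

p₁ = P(outcome | exposed) = 458/3250 = 0.14092
p₀ = P(outcome | unexposed) = 43/2742 = 0.015682
Overall risk P(Y=1) = π·p₁ + (1−π)·p₀ = 0.366×0.14092 + 0.634×0.015682 = 0.06152.
Under exogeneity, PAF = [P(Y=1) − p₀] / P(Y=1).
PAF = (0.06152 − 0.015682) / 0.06152 ≈ 0.7451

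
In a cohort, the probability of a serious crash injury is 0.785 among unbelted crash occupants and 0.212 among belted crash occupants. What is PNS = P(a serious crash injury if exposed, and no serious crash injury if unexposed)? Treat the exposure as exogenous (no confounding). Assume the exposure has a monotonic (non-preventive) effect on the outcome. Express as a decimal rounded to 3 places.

Let p₁ = 0.785, p₀ = 0.212.
Under exogeneity and monotonicity, PNS = p₁ − p₀.
PNS = 0.785 − 0.212 = 0.573

PNS ≈ 0.573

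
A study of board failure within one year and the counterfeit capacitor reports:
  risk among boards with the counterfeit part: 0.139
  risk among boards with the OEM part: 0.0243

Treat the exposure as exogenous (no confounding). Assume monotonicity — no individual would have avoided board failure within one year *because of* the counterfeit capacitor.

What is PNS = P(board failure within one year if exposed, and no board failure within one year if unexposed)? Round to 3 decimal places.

Let p₁ = 0.139, p₀ = 0.0243.
Under exogeneity and monotonicity, PNS = p₁ − p₀.
PNS = 0.139 − 0.0243 = 0.1147

PNS ≈ 0.115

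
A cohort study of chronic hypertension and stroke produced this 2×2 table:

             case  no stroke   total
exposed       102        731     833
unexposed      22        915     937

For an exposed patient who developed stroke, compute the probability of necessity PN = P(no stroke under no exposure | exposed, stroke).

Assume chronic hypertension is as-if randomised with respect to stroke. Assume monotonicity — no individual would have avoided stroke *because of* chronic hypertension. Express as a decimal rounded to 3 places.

p₁ = P(outcome | exposed) = 102/833 = 0.12245
p₀ = P(outcome | unexposed) = 22/937 = 0.023479
Under exogeneity and monotonicity, PN = (p₁ − p₀)/p₁.
PN = (0.12245 − 0.023479) / 0.12245 ≈ 0.8083

PN ≈ 0.808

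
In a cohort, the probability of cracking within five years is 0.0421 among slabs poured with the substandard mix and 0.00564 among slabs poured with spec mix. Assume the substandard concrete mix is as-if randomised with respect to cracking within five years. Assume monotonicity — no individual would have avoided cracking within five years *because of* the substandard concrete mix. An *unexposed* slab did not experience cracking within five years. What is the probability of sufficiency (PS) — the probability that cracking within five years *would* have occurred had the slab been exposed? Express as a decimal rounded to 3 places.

PS ≈ 0.037

Let p₁ = 0.0421, p₀ = 0.00564.
Under exogeneity and monotonicity, PS = (p₁ − p₀) / (1 − p₀).
PS = (0.0421 − 0.00564) / (1 − 0.00564) = 0.03646 / 0.99436 ≈ 0.0367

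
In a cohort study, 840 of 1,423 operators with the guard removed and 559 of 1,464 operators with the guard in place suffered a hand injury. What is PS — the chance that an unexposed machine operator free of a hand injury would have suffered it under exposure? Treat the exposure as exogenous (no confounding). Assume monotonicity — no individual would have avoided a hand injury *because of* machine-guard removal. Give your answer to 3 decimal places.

p₁ = P(outcome | exposed) = 840/1423 = 0.5903
p₀ = P(outcome | unexposed) = 559/1464 = 0.38183
Under exogeneity and monotonicity, PS = (p₁ − p₀) / (1 − p₀).
PS = (0.5903 − 0.38183) / (1 − 0.38183) = 0.20847 / 0.61817 ≈ 0.3372

PS ≈ 0.337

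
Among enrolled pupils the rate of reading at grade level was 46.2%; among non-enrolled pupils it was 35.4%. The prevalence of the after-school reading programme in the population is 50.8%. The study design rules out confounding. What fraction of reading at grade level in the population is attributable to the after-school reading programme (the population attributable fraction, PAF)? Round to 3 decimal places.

p₁ = 0.462, p₀ = 0.354.
Overall risk P(Y=1) = π·p₁ + (1−π)·p₀ = 0.508×0.462 + 0.492×0.354 = 0.40886.
Under exogeneity, PAF = [P(Y=1) − p₀] / P(Y=1).
PAF = (0.40886 − 0.354) / 0.40886 ≈ 0.1342

PAF ≈ 0.134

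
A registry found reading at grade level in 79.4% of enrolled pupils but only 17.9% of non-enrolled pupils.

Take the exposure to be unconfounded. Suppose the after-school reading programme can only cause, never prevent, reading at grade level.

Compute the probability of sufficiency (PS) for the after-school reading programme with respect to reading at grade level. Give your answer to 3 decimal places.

PS ≈ 0.749

p₁ = 0.794, p₀ = 0.179.
Under exogeneity and monotonicity, PS = (p₁ − p₀) / (1 − p₀).
PS = (0.794 − 0.179) / (1 − 0.179) = 0.615 / 0.821 ≈ 0.7491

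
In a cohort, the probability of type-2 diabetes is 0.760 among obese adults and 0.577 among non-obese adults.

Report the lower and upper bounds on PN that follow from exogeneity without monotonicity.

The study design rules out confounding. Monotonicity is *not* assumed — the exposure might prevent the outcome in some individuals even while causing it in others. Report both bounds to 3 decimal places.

0.241 ≤ PN ≤ 0.557

Let p₁ = 0.76, p₀ = 0.577.
Under exogeneity alone the bounds on PN are max{0,(p₁−p₀)/p₁} ≤ PN ≤ min{1,(1−p₀)/p₁}.
  lower = (p₁ − p₀)/p₁ = 0.183 / 0.76 ≈ 0.2408
  upper = min{1, (1 − p₀)/p₁} = 0.423 / 0.76 ≈ 0.5566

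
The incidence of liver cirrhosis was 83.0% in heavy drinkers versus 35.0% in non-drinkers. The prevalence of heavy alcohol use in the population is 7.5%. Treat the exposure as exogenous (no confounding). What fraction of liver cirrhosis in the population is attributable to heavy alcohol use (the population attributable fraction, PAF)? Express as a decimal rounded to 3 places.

p₁ = 0.83, p₀ = 0.35.
Overall risk P(Y=1) = π·p₁ + (1−π)·p₀ = 0.075×0.83 + 0.925×0.35 = 0.386.
Under exogeneity, PAF = [P(Y=1) − p₀] / P(Y=1).
PAF = (0.386 − 0.35) / 0.386 ≈ 0.0933

PAF ≈ 0.093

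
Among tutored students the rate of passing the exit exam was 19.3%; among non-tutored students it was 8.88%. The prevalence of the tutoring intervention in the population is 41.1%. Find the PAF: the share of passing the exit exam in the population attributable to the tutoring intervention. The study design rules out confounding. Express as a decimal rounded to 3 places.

p₁ = 0.193, p₀ = 0.0888.
Overall risk P(Y=1) = π·p₁ + (1−π)·p₀ = 0.411×0.193 + 0.589×0.0888 = 0.13163.
Under exogeneity, PAF = [P(Y=1) − p₀] / P(Y=1).
PAF = (0.13163 − 0.0888) / 0.13163 ≈ 0.3254

PAF ≈ 0.325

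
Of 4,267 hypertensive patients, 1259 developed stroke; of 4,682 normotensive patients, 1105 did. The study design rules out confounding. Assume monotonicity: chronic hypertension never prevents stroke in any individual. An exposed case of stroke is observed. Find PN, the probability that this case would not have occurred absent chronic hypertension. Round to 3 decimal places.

PN ≈ 0.200

p₁ = P(outcome | exposed) = 1259/4267 = 0.29506
p₀ = P(outcome | unexposed) = 1105/4682 = 0.23601
Under exogeneity and monotonicity, PN = (p₁ − p₀) / p₁.
PN = (0.29506 − 0.23601) / 0.29506 = 0.059045 / 0.29506 ≈ 0.2001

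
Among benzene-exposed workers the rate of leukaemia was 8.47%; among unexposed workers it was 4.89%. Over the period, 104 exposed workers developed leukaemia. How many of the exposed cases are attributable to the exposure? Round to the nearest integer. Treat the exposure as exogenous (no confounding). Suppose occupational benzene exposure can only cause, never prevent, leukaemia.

about 44 cases

p₁ = 0.0847, p₀ = 0.0489.
PN = (p₁ − p₀)/p₁ = (0.0847 − 0.0489) / 0.0847 ≈ 0.42267.
Attributable cases ≈ PN × (exposed cases) = 0.42267 × 104 ≈ 43.96.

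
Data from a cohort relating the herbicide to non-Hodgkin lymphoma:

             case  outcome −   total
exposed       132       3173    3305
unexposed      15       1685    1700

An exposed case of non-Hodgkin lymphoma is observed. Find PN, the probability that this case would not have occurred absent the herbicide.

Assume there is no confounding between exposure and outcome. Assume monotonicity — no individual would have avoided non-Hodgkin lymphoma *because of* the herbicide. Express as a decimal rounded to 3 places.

p₁ = P(outcome | exposed) = 132/3305 = 0.039939
p₀ = P(outcome | unexposed) = 15/1700 = 0.0088235
Under exogeneity and monotonicity, PN = (p₁ − p₀)/p₁.
PN = (0.039939 − 0.0088235) / 0.039939 ≈ 0.7791

PN ≈ 0.779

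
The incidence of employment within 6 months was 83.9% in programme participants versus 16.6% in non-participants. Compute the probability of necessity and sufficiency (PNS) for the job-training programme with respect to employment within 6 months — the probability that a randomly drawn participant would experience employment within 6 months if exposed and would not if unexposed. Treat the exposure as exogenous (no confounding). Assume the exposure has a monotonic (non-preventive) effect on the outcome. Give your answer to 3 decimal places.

PNS ≈ 0.673

p₁ = 0.839, p₀ = 0.166.
Under exogeneity and monotonicity, PNS = p₁ − p₀.
PNS = 0.839 − 0.166 = 0.673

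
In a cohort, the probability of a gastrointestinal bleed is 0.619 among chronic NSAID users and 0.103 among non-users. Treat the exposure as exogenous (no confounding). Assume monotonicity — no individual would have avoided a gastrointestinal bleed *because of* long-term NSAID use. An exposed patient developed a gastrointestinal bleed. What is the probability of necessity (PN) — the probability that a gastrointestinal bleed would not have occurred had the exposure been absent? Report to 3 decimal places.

PN ≈ 0.834

Let p₁ = 0.619, p₀ = 0.103.
Under exogeneity and monotonicity, PN = (p₁ − p₀) / p₁.
PN = (0.619 − 0.103) / 0.619 = 0.516 / 0.619 ≈ 0.8336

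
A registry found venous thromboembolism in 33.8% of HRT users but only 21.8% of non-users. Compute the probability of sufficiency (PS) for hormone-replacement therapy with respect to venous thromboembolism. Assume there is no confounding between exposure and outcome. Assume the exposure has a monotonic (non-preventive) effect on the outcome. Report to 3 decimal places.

PS ≈ 0.153

p₁ = 0.338, p₀ = 0.218.
Under exogeneity and monotonicity, PS = (p₁ − p₀) / (1 − p₀).
PS = (0.338 − 0.218) / (1 − 0.218) = 0.12 / 0.782 ≈ 0.1535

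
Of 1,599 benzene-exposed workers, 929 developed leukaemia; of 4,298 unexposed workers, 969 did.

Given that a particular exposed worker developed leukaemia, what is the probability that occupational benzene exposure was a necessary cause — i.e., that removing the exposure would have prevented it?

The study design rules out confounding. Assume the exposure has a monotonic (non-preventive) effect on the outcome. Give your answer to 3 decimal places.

PN ≈ 0.612

p₁ = P(outcome | exposed) = 929/1599 = 0.58099
p₀ = P(outcome | unexposed) = 969/4298 = 0.22545
Under exogeneity and monotonicity, PN = (p₁ − p₀) / p₁.
PN = (0.58099 − 0.22545) / 0.58099 = 0.35553 / 0.58099 ≈ 0.6119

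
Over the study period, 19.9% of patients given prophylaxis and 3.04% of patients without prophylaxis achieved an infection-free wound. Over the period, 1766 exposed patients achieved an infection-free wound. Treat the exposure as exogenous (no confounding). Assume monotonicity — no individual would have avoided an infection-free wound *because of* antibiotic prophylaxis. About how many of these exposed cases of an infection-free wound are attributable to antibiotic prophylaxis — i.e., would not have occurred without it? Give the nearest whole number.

about 1496 cases

p₁ = 0.199, p₀ = 0.0304.
PN = (p₁ − p₀)/p₁ = (0.199 − 0.0304) / 0.199 ≈ 0.84724.
Attributable cases ≈ PN × (exposed cases) = 0.84724 × 1766 ≈ 1496.22.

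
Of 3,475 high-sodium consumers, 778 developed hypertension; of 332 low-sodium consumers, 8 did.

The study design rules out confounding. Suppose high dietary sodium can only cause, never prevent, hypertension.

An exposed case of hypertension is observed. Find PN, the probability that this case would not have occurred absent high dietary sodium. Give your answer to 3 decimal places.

p₁ = P(outcome | exposed) = 778/3475 = 0.22388
p₀ = P(outcome | unexposed) = 8/332 = 0.024096
Under exogeneity and monotonicity, PN = (p₁ − p₀) / p₁.
PN = (0.22388 − 0.024096) / 0.22388 = 0.19979 / 0.22388 ≈ 0.8924

PN ≈ 0.892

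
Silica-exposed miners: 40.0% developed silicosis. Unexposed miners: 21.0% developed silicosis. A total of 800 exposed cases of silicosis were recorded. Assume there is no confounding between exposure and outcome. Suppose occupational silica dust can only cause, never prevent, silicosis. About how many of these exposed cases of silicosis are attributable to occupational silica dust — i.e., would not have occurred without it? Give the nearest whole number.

p₁ = 0.4, p₀ = 0.21.
PN = (p₁ − p₀)/p₁ = (0.4 − 0.21) / 0.4 ≈ 0.47500.
Attributable cases ≈ PN × (exposed cases) = 0.47500 × 800 ≈ 380.00.

about 380 cases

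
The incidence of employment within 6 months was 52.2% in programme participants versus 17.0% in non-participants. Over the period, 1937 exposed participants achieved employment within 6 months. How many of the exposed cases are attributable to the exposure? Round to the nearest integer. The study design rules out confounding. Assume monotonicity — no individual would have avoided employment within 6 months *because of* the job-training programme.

about 1306 cases

p₁ = 0.522, p₀ = 0.17.
PN = (p₁ − p₀)/p₁ = (0.522 − 0.17) / 0.522 ≈ 0.67433.
Attributable cases ≈ PN × (exposed cases) = 0.67433 × 1937 ≈ 1306.18.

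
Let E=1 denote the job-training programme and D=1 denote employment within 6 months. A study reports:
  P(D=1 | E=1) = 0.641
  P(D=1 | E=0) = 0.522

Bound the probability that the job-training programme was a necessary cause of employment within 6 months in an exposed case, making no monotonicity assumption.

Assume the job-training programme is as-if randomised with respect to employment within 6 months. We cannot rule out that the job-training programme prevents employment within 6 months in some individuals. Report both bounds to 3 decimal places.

Let p₁ = 0.641, p₀ = 0.522.
Under exogeneity alone the bounds on PN are max{0,(p₁−p₀)/p₁} ≤ PN ≤ min{1,(1−p₀)/p₁}.
  lower = (p₁ − p₀)/p₁ = 0.119 / 0.641 ≈ 0.1856
  upper = min{1, (1 − p₀)/p₁} = 0.478 / 0.641 ≈ 0.7457

0.186 ≤ PN ≤ 0.746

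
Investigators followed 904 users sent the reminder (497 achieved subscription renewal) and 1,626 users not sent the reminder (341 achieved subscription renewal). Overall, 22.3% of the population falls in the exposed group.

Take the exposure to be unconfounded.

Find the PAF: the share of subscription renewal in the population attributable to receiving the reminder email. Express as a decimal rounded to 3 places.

PAF ≈ 0.266

p₁ = P(outcome | exposed) = 497/904 = 0.54978
p₀ = P(outcome | unexposed) = 341/1626 = 0.20972
Overall risk P(Y=1) = π·p₁ + (1−π)·p₀ = 0.223×0.54978 + 0.777×0.20972 = 0.28555.
Under exogeneity, PAF = [P(Y=1) − p₀] / P(Y=1).
PAF = (0.28555 − 0.20972) / 0.28555 ≈ 0.2656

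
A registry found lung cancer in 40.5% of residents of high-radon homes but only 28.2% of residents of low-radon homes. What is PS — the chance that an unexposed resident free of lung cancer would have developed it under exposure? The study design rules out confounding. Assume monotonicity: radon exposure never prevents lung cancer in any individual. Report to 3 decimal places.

p₁ = 0.405, p₀ = 0.282.
Under exogeneity and monotonicity, PS = (p₁ − p₀) / (1 − p₀).
PS = (0.405 − 0.282) / (1 − 0.282) = 0.123 / 0.718 ≈ 0.1713

PS ≈ 0.171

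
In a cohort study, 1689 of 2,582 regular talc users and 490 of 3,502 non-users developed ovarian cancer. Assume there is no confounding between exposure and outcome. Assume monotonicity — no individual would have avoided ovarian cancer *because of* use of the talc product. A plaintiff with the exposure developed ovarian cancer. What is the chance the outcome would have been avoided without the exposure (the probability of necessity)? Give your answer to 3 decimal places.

p₁ = P(outcome | exposed) = 1689/2582 = 0.65414
p₀ = P(outcome | unexposed) = 490/3502 = 0.13992
Under exogeneity and monotonicity, PN = (p₁ − p₀) / p₁.
PN = (0.65414 − 0.13992) / 0.65414 = 0.51422 / 0.65414 ≈ 0.7861

PN ≈ 0.786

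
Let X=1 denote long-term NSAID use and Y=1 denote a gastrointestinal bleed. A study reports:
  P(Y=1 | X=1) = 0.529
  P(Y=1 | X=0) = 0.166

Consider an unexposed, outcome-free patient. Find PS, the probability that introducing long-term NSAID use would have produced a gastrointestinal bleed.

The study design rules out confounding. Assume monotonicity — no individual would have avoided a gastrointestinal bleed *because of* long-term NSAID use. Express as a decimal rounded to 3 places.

PS ≈ 0.435

Let p₁ = 0.529, p₀ = 0.166.
Under exogeneity and monotonicity, PS = (p₁ − p₀) / (1 − p₀).
PS = (0.529 − 0.166) / (1 − 0.166) = 0.363 / 0.834 ≈ 0.4353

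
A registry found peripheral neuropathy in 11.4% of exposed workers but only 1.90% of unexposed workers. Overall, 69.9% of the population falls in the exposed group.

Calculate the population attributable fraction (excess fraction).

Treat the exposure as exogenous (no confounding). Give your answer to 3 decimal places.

p₁ = 0.114, p₀ = 0.019.
Overall risk P(Y=1) = π·p₁ + (1−π)·p₀ = 0.699×0.114 + 0.301×0.019 = 0.085405.
Under exogeneity, PAF = [P(Y=1) − p₀] / P(Y=1).
PAF = (0.085405 − 0.019) / 0.085405 ≈ 0.7775

PAF ≈ 0.778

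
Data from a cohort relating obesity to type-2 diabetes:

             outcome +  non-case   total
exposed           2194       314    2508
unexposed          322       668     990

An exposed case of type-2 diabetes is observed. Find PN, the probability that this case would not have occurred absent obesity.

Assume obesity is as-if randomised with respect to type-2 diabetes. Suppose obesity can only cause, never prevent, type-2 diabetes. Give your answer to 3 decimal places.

p₁ = P(outcome | exposed) = 2194/2508 = 0.8748
p₀ = P(outcome | unexposed) = 322/990 = 0.32525
Under exogeneity and monotonicity, PN = (p₁ − p₀) / p₁.
PN = (0.8748 − 0.32525) / 0.8748 = 0.54955 / 0.8748 ≈ 0.6282

PN ≈ 0.628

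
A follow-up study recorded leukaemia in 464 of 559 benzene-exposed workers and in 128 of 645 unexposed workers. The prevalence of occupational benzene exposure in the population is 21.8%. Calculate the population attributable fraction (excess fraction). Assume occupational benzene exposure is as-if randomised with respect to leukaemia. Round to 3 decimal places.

PAF ≈ 0.410

p₁ = P(outcome | exposed) = 464/559 = 0.83005
p₀ = P(outcome | unexposed) = 128/645 = 0.19845
Overall risk P(Y=1) = π·p₁ + (1−π)·p₀ = 0.218×0.83005 + 0.782×0.19845 = 0.33614.
Under exogeneity, PAF = [P(Y=1) − p₀] / P(Y=1).
PAF = (0.33614 − 0.19845) / 0.33614 ≈ 0.4096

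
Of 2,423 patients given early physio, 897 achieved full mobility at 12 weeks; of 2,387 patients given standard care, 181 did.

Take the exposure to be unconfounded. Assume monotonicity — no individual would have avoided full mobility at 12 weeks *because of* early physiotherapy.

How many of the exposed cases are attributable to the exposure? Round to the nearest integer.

about 713 cases

p₁ = P(outcome | exposed) = 897/2423 = 0.3702
p₀ = P(outcome | unexposed) = 181/2387 = 0.075827
PN = (p₁ − p₀)/p₁ = (0.3702 − 0.075827) / 0.3702 ≈ 0.79517.
Attributable cases ≈ PN × (exposed cases) = 0.79517 × 897 ≈ 713.27.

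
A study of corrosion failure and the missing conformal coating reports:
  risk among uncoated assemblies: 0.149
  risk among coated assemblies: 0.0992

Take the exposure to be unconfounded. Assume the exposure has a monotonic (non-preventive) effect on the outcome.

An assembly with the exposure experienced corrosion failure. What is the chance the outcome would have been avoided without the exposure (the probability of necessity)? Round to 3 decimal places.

Let p₁ = 0.149, p₀ = 0.0992.
Under exogeneity and monotonicity, PN = (p₁ − p₀) / p₁.
PN = (0.149 − 0.0992) / 0.149 = 0.0498 / 0.149 ≈ 0.3342

PN ≈ 0.334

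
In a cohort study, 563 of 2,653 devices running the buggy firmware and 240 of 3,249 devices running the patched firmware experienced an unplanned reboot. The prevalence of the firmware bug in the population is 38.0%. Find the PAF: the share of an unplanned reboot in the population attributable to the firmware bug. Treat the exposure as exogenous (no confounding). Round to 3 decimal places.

p₁ = P(outcome | exposed) = 563/2653 = 0.21221
p₀ = P(outcome | unexposed) = 240/3249 = 0.073869
Overall risk P(Y=1) = π·p₁ + (1−π)·p₀ = 0.38×0.21221 + 0.62×0.073869 = 0.12644.
Under exogeneity, PAF = [P(Y=1) − p₀] / P(Y=1).
PAF = (0.12644 − 0.073869) / 0.12644 ≈ 0.4158

PAF ≈ 0.416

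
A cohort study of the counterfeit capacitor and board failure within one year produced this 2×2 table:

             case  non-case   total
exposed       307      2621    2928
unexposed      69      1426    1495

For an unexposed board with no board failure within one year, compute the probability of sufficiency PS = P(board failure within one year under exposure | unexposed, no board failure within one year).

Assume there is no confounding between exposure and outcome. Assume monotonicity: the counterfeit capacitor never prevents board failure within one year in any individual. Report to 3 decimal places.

p₁ = P(outcome | exposed) = 307/2928 = 0.10485
p₀ = P(outcome | unexposed) = 69/1495 = 0.046154
Under exogeneity and monotonicity, PS = (p₁ − p₀)/(1 − p₀).
PS = (0.10485 − 0.046154) / 0.95385 ≈ 0.0615

PS ≈ 0.062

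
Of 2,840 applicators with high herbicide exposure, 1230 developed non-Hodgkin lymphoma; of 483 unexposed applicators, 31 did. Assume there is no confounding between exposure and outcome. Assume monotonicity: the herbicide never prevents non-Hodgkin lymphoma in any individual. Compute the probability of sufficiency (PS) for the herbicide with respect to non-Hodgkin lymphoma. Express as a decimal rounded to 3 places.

PS ≈ 0.394

p₁ = P(outcome | exposed) = 1230/2840 = 0.4331
p₀ = P(outcome | unexposed) = 31/483 = 0.064182
Under exogeneity and monotonicity, PS = (p₁ − p₀) / (1 − p₀).
PS = (0.4331 − 0.064182) / (1 − 0.064182) = 0.36892 / 0.93582 ≈ 0.3942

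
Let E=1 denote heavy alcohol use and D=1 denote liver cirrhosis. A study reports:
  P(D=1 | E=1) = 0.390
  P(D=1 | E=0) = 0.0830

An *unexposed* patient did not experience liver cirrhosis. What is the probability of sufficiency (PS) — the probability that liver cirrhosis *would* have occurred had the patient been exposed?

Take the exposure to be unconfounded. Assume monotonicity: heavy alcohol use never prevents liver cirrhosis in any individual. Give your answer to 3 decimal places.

Let p₁ = 0.39, p₀ = 0.083.
Under exogeneity and monotonicity, PS = (p₁ − p₀) / (1 − p₀).
PS = (0.39 − 0.083) / (1 − 0.083) = 0.307 / 0.917 ≈ 0.3348

PS ≈ 0.335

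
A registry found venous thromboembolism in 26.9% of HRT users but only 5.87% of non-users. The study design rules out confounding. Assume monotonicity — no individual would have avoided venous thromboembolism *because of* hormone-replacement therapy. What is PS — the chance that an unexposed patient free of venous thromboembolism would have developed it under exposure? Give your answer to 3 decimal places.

p₁ = 0.269, p₀ = 0.0587.
Under exogeneity and monotonicity, PS = (p₁ − p₀) / (1 − p₀).
PS = (0.269 − 0.0587) / (1 − 0.0587) = 0.2103 / 0.9413 ≈ 0.2234

PS ≈ 0.223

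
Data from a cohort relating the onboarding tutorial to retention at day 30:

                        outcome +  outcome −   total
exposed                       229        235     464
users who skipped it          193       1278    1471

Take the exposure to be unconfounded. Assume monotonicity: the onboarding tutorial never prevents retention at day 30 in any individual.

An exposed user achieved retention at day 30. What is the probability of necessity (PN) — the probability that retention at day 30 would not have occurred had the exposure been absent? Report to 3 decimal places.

PN ≈ 0.734

p₁ = P(outcome | exposed) = 229/464 = 0.49353
p₀ = P(outcome | unexposed) = 193/1471 = 0.1312
Under exogeneity and monotonicity, PN = (p₁ − p₀)/p₁.
PN = (0.49353 − 0.1312) / 0.49353 ≈ 0.7342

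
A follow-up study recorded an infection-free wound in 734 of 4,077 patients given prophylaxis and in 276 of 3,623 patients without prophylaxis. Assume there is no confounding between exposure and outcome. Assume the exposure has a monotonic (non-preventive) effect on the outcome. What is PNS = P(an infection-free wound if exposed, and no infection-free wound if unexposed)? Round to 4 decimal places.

PNS ≈ 0.1039

p₁ = P(outcome | exposed) = 734/4077 = 0.18003
p₀ = P(outcome | unexposed) = 276/3623 = 0.07618
Under exogeneity and monotonicity, PNS = p₁ − p₀.
PNS = 0.18003 − 0.07618 = 0.10385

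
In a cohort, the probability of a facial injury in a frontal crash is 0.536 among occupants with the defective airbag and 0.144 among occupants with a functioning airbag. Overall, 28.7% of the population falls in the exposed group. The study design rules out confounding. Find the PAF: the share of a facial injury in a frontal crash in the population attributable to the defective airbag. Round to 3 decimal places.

Let p₁ = 0.536, p₀ = 0.144.
Overall risk P(Y=1) = π·p₁ + (1−π)·p₀ = 0.287×0.536 + 0.713×0.144 = 0.2565.
Under exogeneity, PAF = [P(Y=1) − p₀] / P(Y=1).
PAF = (0.2565 − 0.144) / 0.2565 ≈ 0.4386

PAF ≈ 0.439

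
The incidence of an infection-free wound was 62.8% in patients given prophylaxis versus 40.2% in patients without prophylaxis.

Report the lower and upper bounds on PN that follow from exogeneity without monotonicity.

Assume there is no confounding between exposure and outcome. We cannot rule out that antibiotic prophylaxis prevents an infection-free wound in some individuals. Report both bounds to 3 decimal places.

p₁ = 0.628, p₀ = 0.402.
Under exogeneity alone the bounds on PN are max{0,(p₁−p₀)/p₁} ≤ PN ≤ min{1,(1−p₀)/p₁}.
  lower = (p₁ − p₀)/p₁ = 0.226 / 0.628 ≈ 0.3599
  upper = min{1, (1 − p₀)/p₁} = 0.598 / 0.628 ≈ 0.9522

0.360 ≤ PN ≤ 0.952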